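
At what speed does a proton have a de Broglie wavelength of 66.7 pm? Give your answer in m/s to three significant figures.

p = h/λ = 6.626 × 10⁻³⁴ / 6.670 × 10⁻¹¹ = 9.934 × 10⁻²⁴ kg·m/s.
v = p/m = 9.934 × 10⁻²⁴ / 1.673 × 10⁻²⁷ = 5.94 × 10³ m/s = 5940 m/s.

v = 5940 m/s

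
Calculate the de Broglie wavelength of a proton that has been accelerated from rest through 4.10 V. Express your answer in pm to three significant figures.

KE = eV = 1.602 × 10⁻¹⁹ × 4.100 = 6.568 × 10⁻¹⁹ J.
p = √(2mKE) = √(2 × 1.673 × 10⁻²⁷ × 6.568 × 10⁻¹⁹) = 4.688 × 10⁻²³ kg·m/s.
λ = h/p = 6.626 × 10⁻³⁴ / 4.688 × 10⁻²³ = 1.41 × 10⁻¹¹ m = 14.1 pm.

λ = 14.1 pm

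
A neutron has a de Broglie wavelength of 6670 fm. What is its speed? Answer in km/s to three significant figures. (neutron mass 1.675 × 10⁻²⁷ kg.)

v = 59.3 km/s

p = h/λ = 6.626 × 10⁻³⁴ / 6.670 × 10⁻¹² = 9.934 × 10⁻²³ kg·m/s.
v = p/m = 9.934 × 10⁻²³ / 1.675 × 10⁻²⁷ = 5.93 × 10⁴ m/s = 59.3 km/s.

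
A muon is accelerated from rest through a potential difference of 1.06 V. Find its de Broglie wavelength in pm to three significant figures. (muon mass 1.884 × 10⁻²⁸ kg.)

KE = eV = 1.602 × 10⁻¹⁹ × 1.060 = 1.698 × 10⁻¹⁹ J.
p = √(2mKE) = √(2 × 1.884 × 10⁻²⁸ × 1.698 × 10⁻¹⁹) = 7.999 × 10⁻²⁴ kg·m/s.
λ = h/p = 6.626 × 10⁻³⁴ / 7.999 × 10⁻²⁴ = 8.28 × 10⁻¹¹ m = 82.8 pm.

λ = 82.8 pm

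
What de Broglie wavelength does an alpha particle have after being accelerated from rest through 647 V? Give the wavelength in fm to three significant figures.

KE = 2eV = 2 × 1.602 × 10⁻¹⁹ × 647.0 = 2.073 × 10⁻¹⁶ J.
p = √(2mKE) = √(2 × 6.645 × 10⁻²⁷ × 2.073 × 10⁻¹⁶) = 1.660 × 10⁻²¹ kg·m/s.
λ = h/p = 6.626 × 10⁻³⁴ / 1.660 × 10⁻²¹ = 3.99 × 10⁻¹³ m = 399 fm.

λ = 399 fm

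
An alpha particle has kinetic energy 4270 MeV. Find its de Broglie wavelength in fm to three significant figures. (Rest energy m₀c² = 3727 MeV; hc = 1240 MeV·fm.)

Total energy E = KE + m₀c² = 4270 + 3727 = 7997 MeV.
(pc)² = E² − (m₀c²)² = (7997)² − (3727)² = 5.006 × 10⁷ MeV², so pc = 7075 MeV.
λ = hc/(pc) = 1240 MeV·fm / 7075 MeV = 0.175 fm.

λ = 0.175 fm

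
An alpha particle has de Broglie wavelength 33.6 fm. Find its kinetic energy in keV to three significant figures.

KE = 183 keV

p = h/λ = 6.626 × 10⁻³⁴ / 3.360 × 10⁻¹⁴ = 1.972 × 10⁻²⁰ kg·m/s.
KE = p²/(2m) = (1.972 × 10⁻²⁰)² / (2 × 6.645 × 10⁻²⁷) = 2.926 × 10⁻¹⁴ J = 183 keV.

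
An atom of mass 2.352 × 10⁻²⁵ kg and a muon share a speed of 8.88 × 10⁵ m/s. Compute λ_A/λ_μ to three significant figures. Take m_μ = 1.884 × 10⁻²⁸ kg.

λ_A/λ_μ = 8.01 × 10⁻⁴

At fixed v, p = mv so λ = h/(mv) ∝ 1/m.
λ_A/λ_μ = m_μ/m_A = 1.884 × 10⁻²⁸/2.352 × 10⁻²⁵ = 8.01 × 10⁻⁴.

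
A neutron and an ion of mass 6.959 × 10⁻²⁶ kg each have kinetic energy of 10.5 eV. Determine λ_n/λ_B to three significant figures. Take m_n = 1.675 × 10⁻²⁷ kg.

λ_n/λ_B = 6.45

At fixed KE, p = √(2mKE) so λ = h/p ∝ 1/√m.
λ_n/λ_B = √(m_B/m_n) = √(6.959 × 10⁻²⁶/1.675 × 10⁻²⁷) = √(41.55) = 6.45.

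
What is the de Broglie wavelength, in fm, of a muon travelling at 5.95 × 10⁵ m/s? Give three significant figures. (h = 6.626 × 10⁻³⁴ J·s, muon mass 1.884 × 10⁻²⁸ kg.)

p = mv = 1.884 × 10⁻²⁸ × 5.95 × 10⁵ = 1.121 × 10⁻²² kg·m/s.
λ = h/p = 6.626 × 10⁻³⁴ / 1.121 × 10⁻²² = 5.91 × 10⁻¹² m = 5910 fm.

λ = 5910 fm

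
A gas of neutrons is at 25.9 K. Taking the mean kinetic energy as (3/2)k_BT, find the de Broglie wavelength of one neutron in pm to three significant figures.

KE = (3/2)k_BT = 1.5 × 1.381 × 10⁻²³ × 25.9 = 5.365 × 10⁻²² J.
p = √(2mKE) = √(2 × 1.675 × 10⁻²⁷ × 5.365 × 10⁻²²) = 1.341 × 10⁻²⁴ kg·m/s.
λ = h/p = 4.94 × 10⁻¹⁰ m = 494 pm.

λ = 494 pm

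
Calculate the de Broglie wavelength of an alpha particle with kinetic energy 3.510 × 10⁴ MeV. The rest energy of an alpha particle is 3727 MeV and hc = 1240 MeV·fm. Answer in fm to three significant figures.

Total energy E = KE + m₀c² = 3.510 × 10⁴ + 3727 = 38827 MeV.
(pc)² = E² − (m₀c²)² = (38827)² − (3727)² = 1.494 × 10⁹ MeV², so pc = 3.865 × 10⁴ MeV.
λ = hc/(pc) = 1240 MeV·fm / 3.865 × 10⁴ MeV = 0.0321 fm.

λ = 0.0321 fm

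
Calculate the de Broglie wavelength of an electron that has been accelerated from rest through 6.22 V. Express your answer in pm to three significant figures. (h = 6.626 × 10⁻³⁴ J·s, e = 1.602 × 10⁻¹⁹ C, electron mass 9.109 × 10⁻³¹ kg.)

KE = eV = 1.602 × 10⁻¹⁹ × 6.220 = 9.964 × 10⁻¹⁹ J.
p = √(2mKE) = √(2 × 9.109 × 10⁻³¹ × 9.964 × 10⁻¹⁹) = 1.347 × 10⁻²⁴ kg·m/s.
λ = h/p = 6.626 × 10⁻³⁴ / 1.347 × 10⁻²⁴ = 4.92 × 10⁻¹⁰ m = 492 pm.

λ = 492 pm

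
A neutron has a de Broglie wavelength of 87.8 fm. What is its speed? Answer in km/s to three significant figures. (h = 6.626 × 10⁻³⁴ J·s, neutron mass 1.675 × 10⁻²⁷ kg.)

v = 4510 km/s

p = h/λ = 6.626 × 10⁻³⁴ / 8.780 × 10⁻¹⁴ = 7.547 × 10⁻²¹ kg·m/s.
v = p/m = 7.547 × 10⁻²¹ / 1.675 × 10⁻²⁷ = 4.51 × 10⁶ m/s = 4510 km/s.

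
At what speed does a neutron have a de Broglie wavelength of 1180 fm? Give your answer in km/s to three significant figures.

v = 335 km/s

p = h/λ = 6.626 × 10⁻³⁴ / 1.180 × 10⁻¹² = 5.615 × 10⁻²² kg·m/s.
v = p/m = 5.615 × 10⁻²² / 1.675 × 10⁻²⁷ = 3.35 × 10⁵ m/s = 335 km/s.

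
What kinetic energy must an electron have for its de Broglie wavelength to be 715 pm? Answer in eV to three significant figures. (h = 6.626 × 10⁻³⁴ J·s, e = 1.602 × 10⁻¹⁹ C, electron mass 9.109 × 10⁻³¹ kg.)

p = h/λ = 6.626 × 10⁻³⁴ / 7.150 × 10⁻¹⁰ = 9.267 × 10⁻²⁵ kg·m/s.
KE = p²/(2m) = (9.267 × 10⁻²⁵)² / (2 × 9.109 × 10⁻³¹) = 4.714 × 10⁻¹⁹ J = 2.94 eV.

KE = 2.94 eV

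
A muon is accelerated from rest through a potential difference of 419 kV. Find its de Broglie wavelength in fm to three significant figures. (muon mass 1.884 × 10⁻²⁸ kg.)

KE = eV = 1.602 × 10⁻¹⁹ × 4.190 × 10⁵ = 6.712 × 10⁻¹⁴ J.
p = √(2mKE) = √(2 × 1.884 × 10⁻²⁸ × 6.712 × 10⁻¹⁴) = 5.029 × 10⁻²¹ kg·m/s.
λ = h/p = 6.626 × 10⁻³⁴ / 5.029 × 10⁻²¹ = 1.32 × 10⁻¹³ m = 132 fm.

λ = 132 fm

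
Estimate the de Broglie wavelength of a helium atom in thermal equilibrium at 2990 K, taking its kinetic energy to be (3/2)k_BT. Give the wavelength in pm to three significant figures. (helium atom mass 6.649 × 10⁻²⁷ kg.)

KE = (3/2)k_BT = 1.5 × 1.381 × 10⁻²³ × 2990 = 6.194 × 10⁻²⁰ J.
p = √(2mKE) = √(2 × 6.649 × 10⁻²⁷ × 6.194 × 10⁻²⁰) = 2.870 × 10⁻²³ kg·m/s.
λ = h/p = 2.31 × 10⁻¹¹ m = 23.1 pm.

λ = 23.1 pm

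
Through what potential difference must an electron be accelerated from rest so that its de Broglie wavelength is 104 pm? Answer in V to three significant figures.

p = h/λ = 6.626 × 10⁻³⁴ / 1.040 × 10⁻¹⁰ = 6.371 × 10⁻²⁴ kg·m/s.
KE = p²/(2m) = 2.228 × 10⁻¹⁷ J.
V = KE/e = 2.228 × 10⁻¹⁷ / (1.602 × 10⁻¹⁹) = 139 V.

V = 139 V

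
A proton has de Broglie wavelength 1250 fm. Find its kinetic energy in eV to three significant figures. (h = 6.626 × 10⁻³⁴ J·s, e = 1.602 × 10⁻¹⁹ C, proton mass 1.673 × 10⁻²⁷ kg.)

p = h/λ = 6.626 × 10⁻³⁴ / 1.250 × 10⁻¹² = 5.301 × 10⁻²² kg·m/s.
KE = p²/(2m) = (5.301 × 10⁻²²)² / (2 × 1.673 × 10⁻²⁷) = 8.398 × 10⁻¹⁷ J = 524 eV.

KE = 524 eV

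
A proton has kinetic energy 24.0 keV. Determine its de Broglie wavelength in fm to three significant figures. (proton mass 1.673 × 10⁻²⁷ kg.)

λ = 185 fm

KE = 24.0 keV = 3.845 × 10⁻¹⁵ J.
p = √(2mKE) = √(2 × 1.673 × 10⁻²⁷ × 3.845 × 10⁻¹⁵) = 3.587 × 10⁻²¹ kg·m/s.
λ = h/p = 6.626 × 10⁻³⁴ / 3.587 × 10⁻²¹ = 1.85 × 10⁻¹³ m = 185 fm.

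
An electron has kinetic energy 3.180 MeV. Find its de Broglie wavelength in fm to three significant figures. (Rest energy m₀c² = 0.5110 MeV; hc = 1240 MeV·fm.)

λ = 339 fm

Total energy E = KE + m₀c² = 3.180 + 0.5110 = 3.6910 MeV.
(pc)² = E² − (m₀c²)² = (3.6910)² − (0.5110)² = 13.36 MeV², so pc = 3.655 MeV.
λ = hc/(pc) = 1240 MeV·fm / 3.655 MeV = 339 fm.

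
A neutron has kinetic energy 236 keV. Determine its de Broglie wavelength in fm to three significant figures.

λ = 58.9 fm

KE = 236 keV = 3.781 × 10⁻¹⁴ J.
p = √(2mKE) = √(2 × 1.675 × 10⁻²⁷ × 3.781 × 10⁻¹⁴) = 1.125 × 10⁻²⁰ kg·m/s.
λ = h/p = 6.626 × 10⁻³⁴ / 1.125 × 10⁻²⁰ = 5.89 × 10⁻¹⁴ m = 58.9 fm.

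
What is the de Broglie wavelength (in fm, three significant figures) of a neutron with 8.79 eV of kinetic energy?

KE = 8.79 eV = 1.408 × 10⁻¹⁸ J.
p = √(2mKE) = √(2 × 1.675 × 10⁻²⁷ × 1.408 × 10⁻¹⁸) = 6.868 × 10⁻²³ kg·m/s.
λ = h/p = 6.626 × 10⁻³⁴ / 6.868 × 10⁻²³ = 9.65 × 10⁻¹² m = 9650 fm.

λ = 9650 fm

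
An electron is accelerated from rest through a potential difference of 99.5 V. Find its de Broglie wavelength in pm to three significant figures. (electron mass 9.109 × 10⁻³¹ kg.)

λ = 123 pm

KE = eV = 1.602 × 10⁻¹⁹ × 99.50 = 1.594 × 10⁻¹⁷ J.
p = √(2mKE) = √(2 × 9.109 × 10⁻³¹ × 1.594 × 10⁻¹⁷) = 5.389 × 10⁻²⁴ kg·m/s.
λ = h/p = 6.626 × 10⁻³⁴ / 5.389 × 10⁻²⁴ = 1.23 × 10⁻¹⁰ m = 123 pm.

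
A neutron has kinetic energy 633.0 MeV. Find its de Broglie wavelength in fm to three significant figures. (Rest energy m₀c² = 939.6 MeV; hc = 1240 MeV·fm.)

λ = 0.983 fm

Total energy E = KE + m₀c² = 633.0 + 939.6 = 1572.6 MeV.
(pc)² = E² − (m₀c²)² = (1572.6)² − (939.6)² = 1.590 × 10⁶ MeV², so pc = 1261 MeV.
λ = hc/(pc) = 1240 MeV·fm / 1261 MeV = 0.983 fm.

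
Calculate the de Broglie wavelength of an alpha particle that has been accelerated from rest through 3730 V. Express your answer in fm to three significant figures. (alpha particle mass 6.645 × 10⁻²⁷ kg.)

KE = 2eV = 2 × 1.602 × 10⁻¹⁹ × 3730 = 1.195 × 10⁻¹⁵ J.
p = √(2mKE) = √(2 × 6.645 × 10⁻²⁷ × 1.195 × 10⁻¹⁵) = 3.985 × 10⁻²¹ kg·m/s.
λ = h/p = 6.626 × 10⁻³⁴ / 3.985 × 10⁻²¹ = 1.66 × 10⁻¹³ m = 166 fm.

λ = 166 fm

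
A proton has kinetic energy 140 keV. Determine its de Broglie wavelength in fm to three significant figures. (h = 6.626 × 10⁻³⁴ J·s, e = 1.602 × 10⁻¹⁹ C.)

KE = 140 keV = 2.243 × 10⁻¹⁴ J.
p = √(2mKE) = √(2 × 1.673 × 10⁻²⁷ × 2.243 × 10⁻¹⁴) = 8.663 × 10⁻²¹ kg·m/s.
λ = h/p = 6.626 × 10⁻³⁴ / 8.663 × 10⁻²¹ = 7.65 × 10⁻¹⁴ m = 76.5 fm.

λ = 76.5 fm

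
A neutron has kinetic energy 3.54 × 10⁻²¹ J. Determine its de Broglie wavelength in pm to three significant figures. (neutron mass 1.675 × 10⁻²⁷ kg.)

p = √(2mKE) = √(2 × 1.675 × 10⁻²⁷ × 3.540 × 10⁻²¹) = 3.444 × 10⁻²⁴ kg·m/s.
λ = h/p = 6.626 × 10⁻³⁴ / 3.444 × 10⁻²⁴ = 1.92 × 10⁻¹⁰ m = 192 pm.

λ = 192 pm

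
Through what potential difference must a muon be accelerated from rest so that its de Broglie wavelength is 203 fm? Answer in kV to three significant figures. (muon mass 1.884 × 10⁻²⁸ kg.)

p = h/λ = 6.626 × 10⁻³⁴ / 2.030 × 10⁻¹³ = 3.264 × 10⁻²¹ kg·m/s.
KE = p²/(2m) = 2.827 × 10⁻¹⁴ J.
V = KE/e = 2.827 × 10⁻¹⁴ / (1.602 × 10⁻¹⁹) = 176 kV.

V = 176 kV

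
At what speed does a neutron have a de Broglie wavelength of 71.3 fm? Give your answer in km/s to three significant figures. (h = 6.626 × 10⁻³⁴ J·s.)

v = 5550 km/s

p = h/λ = 6.626 × 10⁻³⁴ / 7.130 × 10⁻¹⁴ = 9.293 × 10⁻²¹ kg·m/s.
v = p/m = 9.293 × 10⁻²¹ / 1.675 × 10⁻²⁷ = 5.55 × 10⁶ m/s = 5550 km/s.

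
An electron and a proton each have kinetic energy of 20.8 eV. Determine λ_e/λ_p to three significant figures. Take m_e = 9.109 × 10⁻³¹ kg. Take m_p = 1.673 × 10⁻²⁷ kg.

λ_e/λ_p = 42.9

At fixed KE, p = √(2mKE) so λ = h/p ∝ 1/√m.
λ_e/λ_p = √(m_p/m_e) = √(1.673 × 10⁻²⁷/9.109 × 10⁻³¹) = √(1837) = 42.9.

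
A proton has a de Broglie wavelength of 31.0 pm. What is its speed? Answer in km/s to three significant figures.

v = 12.8 km/s

p = h/λ = 6.626 × 10⁻³⁴ / 3.100 × 10⁻¹¹ = 2.137 × 10⁻²³ kg·m/s.
v = p/m = 2.137 × 10⁻²³ / 1.673 × 10⁻²⁷ = 1.28 × 10⁴ m/s = 12.8 km/s.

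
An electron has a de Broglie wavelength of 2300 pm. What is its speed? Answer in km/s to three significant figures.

p = h/λ = 6.626 × 10⁻³⁴ / 2.300 × 10⁻⁹ = 2.881 × 10⁻²⁵ kg·m/s.
v = p/m = 2.881 × 10⁻²⁵ / 9.109 × 10⁻³¹ = 3.16 × 10⁵ m/s = 316 km/s.

v = 316 km/s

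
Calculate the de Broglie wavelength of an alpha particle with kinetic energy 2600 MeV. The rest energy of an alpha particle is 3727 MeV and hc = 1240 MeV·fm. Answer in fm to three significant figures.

λ = 0.243 fm

Total energy E = KE + m₀c² = 2600 + 3727 = 6327 MeV.
(pc)² = E² − (m₀c²)² = (6327)² − (3727)² = 2.614 × 10⁷ MeV², so pc = 5113 MeV.
λ = hc/(pc) = 1240 MeV·fm / 5113 MeV = 0.243 fm.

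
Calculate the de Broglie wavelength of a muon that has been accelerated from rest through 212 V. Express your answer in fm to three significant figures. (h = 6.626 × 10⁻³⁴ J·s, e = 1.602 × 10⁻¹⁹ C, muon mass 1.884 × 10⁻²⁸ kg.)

λ = 5860 fm

KE = eV = 1.602 × 10⁻¹⁹ × 212.0 = 3.396 × 10⁻¹⁷ J.
p = √(2mKE) = √(2 × 1.884 × 10⁻²⁸ × 3.396 × 10⁻¹⁷) = 1.131 × 10⁻²² kg·m/s.
λ = h/p = 6.626 × 10⁻³⁴ / 1.131 × 10⁻²² = 5.86 × 10⁻¹² m = 5860 fm.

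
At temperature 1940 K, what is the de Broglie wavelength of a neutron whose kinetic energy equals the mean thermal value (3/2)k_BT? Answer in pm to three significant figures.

KE = (3/2)k_BT = 1.5 × 1.381 × 10⁻²³ × 1940 = 4.019 × 10⁻²⁰ J.
p = √(2mKE) = √(2 × 1.675 × 10⁻²⁷ × 4.019 × 10⁻²⁰) = 1.160 × 10⁻²³ kg·m/s.
λ = h/p = 5.71 × 10⁻¹¹ m = 57.1 pm.

λ = 57.1 pm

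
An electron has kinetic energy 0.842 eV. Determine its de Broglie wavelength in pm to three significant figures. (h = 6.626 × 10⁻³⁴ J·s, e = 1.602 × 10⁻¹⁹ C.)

λ = 1340 pm

KE = 0.842 eV = 1.349 × 10⁻¹⁹ J.
p = √(2mKE) = √(2 × 9.109 × 10⁻³¹ × 1.349 × 10⁻¹⁹) = 4.957 × 10⁻²⁵ kg·m/s.
λ = h/p = 6.626 × 10⁻³⁴ / 4.957 × 10⁻²⁵ = 1.34 × 10⁻⁹ m = 1340 pm.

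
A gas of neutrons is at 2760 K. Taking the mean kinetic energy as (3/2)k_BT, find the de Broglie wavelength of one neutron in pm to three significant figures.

λ = 47.9 pm

KE = (3/2)k_BT = 1.5 × 1.381 × 10⁻²³ × 2760 = 5.717 × 10⁻²⁰ J.
p = √(2mKE) = √(2 × 1.675 × 10⁻²⁷ × 5.717 × 10⁻²⁰) = 1.384 × 10⁻²³ kg·m/s.
λ = h/p = 4.79 × 10⁻¹¹ m = 47.9 pm.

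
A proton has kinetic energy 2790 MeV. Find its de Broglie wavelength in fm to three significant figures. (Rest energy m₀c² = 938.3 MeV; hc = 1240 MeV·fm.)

λ = 0.344 fm

Total energy E = KE + m₀c² = 2790 + 938.3 = 3728.3 MeV.
(pc)² = E² − (m₀c²)² = (3728.3)² − (938.3)² = 1.302 × 10⁷ MeV², so pc = 3608 MeV.
λ = hc/(pc) = 1240 MeV·fm / 3608 MeV = 0.344 fm.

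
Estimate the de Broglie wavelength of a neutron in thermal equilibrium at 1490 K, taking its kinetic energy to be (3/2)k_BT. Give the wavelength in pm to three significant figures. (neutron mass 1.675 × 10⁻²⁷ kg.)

λ = 65.2 pm

KE = (3/2)k_BT = 1.5 × 1.381 × 10⁻²³ × 1490 = 3.087 × 10⁻²⁰ J.
p = √(2mKE) = √(2 × 1.675 × 10⁻²⁷ × 3.087 × 10⁻²⁰) = 1.017 × 10⁻²³ kg·m/s.
λ = h/p = 6.52 × 10⁻¹¹ m = 65.2 pm.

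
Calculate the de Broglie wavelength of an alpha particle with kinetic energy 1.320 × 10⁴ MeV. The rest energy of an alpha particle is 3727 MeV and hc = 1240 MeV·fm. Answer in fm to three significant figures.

λ = 0.0751 fm

Total energy E = KE + m₀c² = 1.320 × 10⁴ + 3727 = 16927 MeV.
(pc)² = E² − (m₀c²)² = (16927)² − (3727)² = 2.726 × 10⁸ MeV², so pc = 1.651 × 10⁴ MeV.
λ = hc/(pc) = 1240 MeV·fm / 1.651 × 10⁴ MeV = 0.0751 fm.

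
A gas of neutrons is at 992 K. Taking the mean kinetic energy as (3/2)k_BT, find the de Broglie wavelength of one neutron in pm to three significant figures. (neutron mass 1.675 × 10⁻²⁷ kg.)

λ = 79.9 pm

KE = (3/2)k_BT = 1.5 × 1.381 × 10⁻²³ × 992 = 2.055 × 10⁻²⁰ J.
p = √(2mKE) = √(2 × 1.675 × 10⁻²⁷ × 2.055 × 10⁻²⁰) = 8.297 × 10⁻²⁴ kg·m/s.
λ = h/p = 7.99 × 10⁻¹¹ m = 79.9 pm.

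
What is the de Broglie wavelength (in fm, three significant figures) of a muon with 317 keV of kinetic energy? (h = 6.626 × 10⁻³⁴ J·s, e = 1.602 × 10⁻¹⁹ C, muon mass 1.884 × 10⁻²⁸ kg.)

KE = 317 keV = 5.078 × 10⁻¹⁴ J.
p = √(2mKE) = √(2 × 1.884 × 10⁻²⁸ × 5.078 × 10⁻¹⁴) = 4.374 × 10⁻²¹ kg·m/s.
λ = h/p = 6.626 × 10⁻³⁴ / 4.374 × 10⁻²¹ = 1.51 × 10⁻¹³ m = 151 fm.

λ = 151 fm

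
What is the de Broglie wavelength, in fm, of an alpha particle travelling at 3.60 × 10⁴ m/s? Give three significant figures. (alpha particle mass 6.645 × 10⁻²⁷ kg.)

λ = 2770 fm

p = mv = 6.645 × 10⁻²⁷ × 3.60 × 10⁴ = 2.392 × 10⁻²² kg·m/s.
λ = h/p = 6.626 × 10⁻³⁴ / 2.392 × 10⁻²² = 2.77 × 10⁻¹² m = 2770 fm.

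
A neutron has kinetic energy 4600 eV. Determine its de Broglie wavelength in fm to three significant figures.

λ = 422 fm

KE = 4600 eV = 7.369 × 10⁻¹⁶ J.
p = √(2mKE) = √(2 × 1.675 × 10⁻²⁷ × 7.369 × 10⁻¹⁶) = 1.571 × 10⁻²¹ kg·m/s.
λ = h/p = 6.626 × 10⁻³⁴ / 1.571 × 10⁻²¹ = 4.22 × 10⁻¹³ m = 422 fm.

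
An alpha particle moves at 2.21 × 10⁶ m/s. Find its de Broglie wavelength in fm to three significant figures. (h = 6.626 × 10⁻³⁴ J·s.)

p = mv = 6.645 × 10⁻²⁷ × 2.21 × 10⁶ = 1.469 × 10⁻²⁰ kg·m/s.
λ = h/p = 6.626 × 10⁻³⁴ / 1.469 × 10⁻²⁰ = 4.51 × 10⁻¹⁴ m = 45.1 fm.

λ = 45.1 fm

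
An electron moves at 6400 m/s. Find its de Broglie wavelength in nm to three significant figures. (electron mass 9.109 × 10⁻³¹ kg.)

p = mv = 9.109 × 10⁻³¹ × 6400 = 5.830 × 10⁻²⁷ kg·m/s.
λ = h/p = 6.626 × 10⁻³⁴ / 5.830 × 10⁻²⁷ = 1.14 × 10⁻⁷ m = 114 nm.

λ = 114 nm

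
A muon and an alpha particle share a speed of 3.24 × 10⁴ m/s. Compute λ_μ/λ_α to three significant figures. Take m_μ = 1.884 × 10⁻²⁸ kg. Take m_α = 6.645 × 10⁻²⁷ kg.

λ_μ/λ_α = 35.3

At fixed v, p = mv so λ = h/(mv) ∝ 1/m.
λ_μ/λ_α = m_α/m_μ = 6.645 × 10⁻²⁷/1.884 × 10⁻²⁸ = 35.3.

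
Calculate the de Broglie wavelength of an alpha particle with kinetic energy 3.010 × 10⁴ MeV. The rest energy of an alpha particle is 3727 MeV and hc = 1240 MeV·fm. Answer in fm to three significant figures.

Total energy E = KE + m₀c² = 3.010 × 10⁴ + 3727 = 33827 MeV.
(pc)² = E² − (m₀c²)² = (33827)² − (3727)² = 1.130 × 10⁹ MeV², so pc = 3.362 × 10⁴ MeV.
λ = hc/(pc) = 1240 MeV·fm / 3.362 × 10⁴ MeV = 0.0369 fm.

λ = 0.0369 fm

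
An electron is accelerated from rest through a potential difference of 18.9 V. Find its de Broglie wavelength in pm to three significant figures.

λ = 282 pm

KE = eV = 1.602 × 10⁻¹⁹ × 18.90 = 3.028 × 10⁻¹⁸ J.
p = √(2mKE) = √(2 × 9.109 × 10⁻³¹ × 3.028 × 10⁻¹⁸) = 2.349 × 10⁻²⁴ kg·m/s.
λ = h/p = 6.626 × 10⁻³⁴ / 2.349 × 10⁻²⁴ = 2.82 × 10⁻¹⁰ m = 282 pm.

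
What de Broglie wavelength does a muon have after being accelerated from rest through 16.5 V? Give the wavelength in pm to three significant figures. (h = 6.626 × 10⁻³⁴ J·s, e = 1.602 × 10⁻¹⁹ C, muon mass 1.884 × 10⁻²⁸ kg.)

λ = 21.0 pm

KE = eV = 1.602 × 10⁻¹⁹ × 16.50 = 2.643 × 10⁻¹⁸ J.
p = √(2mKE) = √(2 × 1.884 × 10⁻²⁸ × 2.643 × 10⁻¹⁸) = 3.156 × 10⁻²³ kg·m/s.
λ = h/p = 6.626 × 10⁻³⁴ / 3.156 × 10⁻²³ = 2.10 × 10⁻¹¹ m = 21.0 pm.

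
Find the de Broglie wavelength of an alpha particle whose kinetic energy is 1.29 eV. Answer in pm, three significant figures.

KE = 1.29 eV = 2.067 × 10⁻¹⁹ J.
p = √(2mKE) = √(2 × 6.645 × 10⁻²⁷ × 2.067 × 10⁻¹⁹) = 5.241 × 10⁻²³ kg·m/s.
λ = h/p = 6.626 × 10⁻³⁴ / 5.241 × 10⁻²³ = 1.26 × 10⁻¹¹ m = 12.6 pm.

λ = 12.6 pm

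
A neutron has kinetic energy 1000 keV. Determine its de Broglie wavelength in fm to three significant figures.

KE = 1000 keV = 1.602 × 10⁻¹³ J.
p = √(2mKE) = √(2 × 1.675 × 10⁻²⁷ × 1.602 × 10⁻¹³) = 2.317 × 10⁻²⁰ kg·m/s.
λ = h/p = 6.626 × 10⁻³⁴ / 2.317 × 10⁻²⁰ = 2.86 × 10⁻¹⁴ m = 28.6 fm.

λ = 28.6 fm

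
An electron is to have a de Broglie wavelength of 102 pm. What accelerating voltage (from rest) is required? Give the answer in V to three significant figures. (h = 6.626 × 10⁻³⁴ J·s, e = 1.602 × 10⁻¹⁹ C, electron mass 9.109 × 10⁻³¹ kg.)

V = 145 V

p = h/λ = 6.626 × 10⁻³⁴ / 1.020 × 10⁻¹⁰ = 6.496 × 10⁻²⁴ kg·m/s.
KE = p²/(2m) = 2.316 × 10⁻¹⁷ J.
V = KE/e = 2.316 × 10⁻¹⁷ / (1.602 × 10⁻¹⁹) = 145 V.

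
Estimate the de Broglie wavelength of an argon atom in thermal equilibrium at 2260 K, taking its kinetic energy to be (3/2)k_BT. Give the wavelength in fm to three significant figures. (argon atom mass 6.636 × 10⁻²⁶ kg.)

KE = (3/2)k_BT = 1.5 × 1.381 × 10⁻²³ × 2260 = 4.682 × 10⁻²⁰ J.
p = √(2mKE) = √(2 × 6.636 × 10⁻²⁶ × 4.682 × 10⁻²⁰) = 7.883 × 10⁻²³ kg·m/s.
λ = h/p = 8.41 × 10⁻¹² m = 8410 fm.

λ = 8410 fm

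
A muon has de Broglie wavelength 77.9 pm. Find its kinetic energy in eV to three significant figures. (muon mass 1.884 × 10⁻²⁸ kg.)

KE = 1.20 eV

p = h/λ = 6.626 × 10⁻³⁴ / 7.790 × 10⁻¹¹ = 8.506 × 10⁻²⁴ kg·m/s.
KE = p²/(2m) = (8.506 × 10⁻²⁴)² / (2 × 1.884 × 10⁻²⁸) = 1.920 × 10⁻¹⁹ J = 1.20 eV.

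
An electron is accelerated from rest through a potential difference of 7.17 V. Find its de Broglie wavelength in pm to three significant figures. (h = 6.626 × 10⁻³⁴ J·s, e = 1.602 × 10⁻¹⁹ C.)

λ = 458 pm

KE = eV = 1.602 × 10⁻¹⁹ × 7.170 = 1.149 × 10⁻¹⁸ J.
p = √(2mKE) = √(2 × 9.109 × 10⁻³¹ × 1.149 × 10⁻¹⁸) = 1.447 × 10⁻²⁴ kg·m/s.
λ = h/p = 6.626 × 10⁻³⁴ / 1.447 × 10⁻²⁴ = 4.58 × 10⁻¹⁰ m = 458 pm.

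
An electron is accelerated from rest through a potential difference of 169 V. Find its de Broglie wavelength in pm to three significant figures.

λ = 94.3 pm

KE = eV = 1.602 × 10⁻¹⁹ × 169.0 = 2.707 × 10⁻¹⁷ J.
p = √(2mKE) = √(2 × 9.109 × 10⁻³¹ × 2.707 × 10⁻¹⁷) = 7.023 × 10⁻²⁴ kg·m/s.
λ = h/p = 6.626 × 10⁻³⁴ / 7.023 × 10⁻²⁴ = 9.43 × 10⁻¹¹ m = 94.3 pm.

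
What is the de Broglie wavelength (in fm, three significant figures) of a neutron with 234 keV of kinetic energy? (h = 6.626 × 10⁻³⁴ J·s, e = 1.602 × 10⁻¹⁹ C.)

λ = 59.1 fm

KE = 234 keV = 3.749 × 10⁻¹⁴ J.
p = √(2mKE) = √(2 × 1.675 × 10⁻²⁷ × 3.749 × 10⁻¹⁴) = 1.121 × 10⁻²⁰ kg·m/s.
λ = h/p = 6.626 × 10⁻³⁴ / 1.121 × 10⁻²⁰ = 5.91 × 10⁻¹⁴ m = 59.1 fm.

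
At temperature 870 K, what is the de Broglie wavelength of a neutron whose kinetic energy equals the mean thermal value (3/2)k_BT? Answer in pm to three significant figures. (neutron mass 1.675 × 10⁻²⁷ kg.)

λ = 85.3 pm

KE = (3/2)k_BT = 1.5 × 1.381 × 10⁻²³ × 870 = 1.802 × 10⁻²⁰ J.
p = √(2mKE) = √(2 × 1.675 × 10⁻²⁷ × 1.802 × 10⁻²⁰) = 7.770 × 10⁻²⁴ kg·m/s.
λ = h/p = 8.53 × 10⁻¹¹ m = 85.3 pm.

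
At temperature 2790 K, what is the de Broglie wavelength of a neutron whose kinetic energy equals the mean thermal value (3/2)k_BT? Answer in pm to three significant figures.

λ = 47.6 pm

KE = (3/2)k_BT = 1.5 × 1.381 × 10⁻²³ × 2790 = 5.779 × 10⁻²⁰ J.
p = √(2mKE) = √(2 × 1.675 × 10⁻²⁷ × 5.779 × 10⁻²⁰) = 1.391 × 10⁻²³ kg·m/s.
λ = h/p = 4.76 × 10⁻¹¹ m = 47.6 pm.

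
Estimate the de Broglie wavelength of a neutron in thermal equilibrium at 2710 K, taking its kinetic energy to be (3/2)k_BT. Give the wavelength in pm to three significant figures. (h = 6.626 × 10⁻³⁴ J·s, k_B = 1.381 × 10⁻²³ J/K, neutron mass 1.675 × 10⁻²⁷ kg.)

λ = 48.3 pm

KE = (3/2)k_BT = 1.5 × 1.381 × 10⁻²³ × 2710 = 5.614 × 10⁻²⁰ J.
p = √(2mKE) = √(2 × 1.675 × 10⁻²⁷ × 5.614 × 10⁻²⁰) = 1.371 × 10⁻²³ kg·m/s.
λ = h/p = 4.83 × 10⁻¹¹ m = 48.3 pm.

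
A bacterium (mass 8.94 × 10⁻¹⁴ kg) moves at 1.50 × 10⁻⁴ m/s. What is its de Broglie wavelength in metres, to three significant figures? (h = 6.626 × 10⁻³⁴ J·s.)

λ = 4.94 × 10⁻¹⁷ m

p = mv = 8.94 × 10⁻¹⁴ × 1.50 × 10⁻⁴ = 1.341 × 10⁻¹⁷ kg·m/s.
λ = h/p = 6.626 × 10⁻³⁴ / 1.341 × 10⁻¹⁷ = 4.94 × 10⁻¹⁷ m.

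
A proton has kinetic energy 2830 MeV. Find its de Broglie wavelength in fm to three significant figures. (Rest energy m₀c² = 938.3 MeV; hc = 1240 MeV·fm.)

λ = 0.340 fm

Total energy E = KE + m₀c² = 2830 + 938.3 = 3768.3 MeV.
(pc)² = E² − (m₀c²)² = (3768.3)² − (938.3)² = 1.332 × 10⁷ MeV², so pc = 3650 MeV.
λ = hc/(pc) = 1240 MeV·fm / 3650 MeV = 0.340 fm.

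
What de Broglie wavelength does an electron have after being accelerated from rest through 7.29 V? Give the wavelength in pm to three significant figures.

KE = eV = 1.602 × 10⁻¹⁹ × 7.290 = 1.168 × 10⁻¹⁸ J.
p = √(2mKE) = √(2 × 9.109 × 10⁻³¹ × 1.168 × 10⁻¹⁸) = 1.459 × 10⁻²⁴ kg·m/s.
λ = h/p = 6.626 × 10⁻³⁴ / 1.459 × 10⁻²⁴ = 4.54 × 10⁻¹⁰ m = 454 pm.

λ = 454 pm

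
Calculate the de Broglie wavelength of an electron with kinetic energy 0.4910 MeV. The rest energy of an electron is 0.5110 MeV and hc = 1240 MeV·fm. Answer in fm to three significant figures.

Total energy E = KE + m₀c² = 0.4910 + 0.5110 = 1.0020 MeV.
(pc)² = E² − (m₀c²)² = (1.0020)² − (0.5110)² = 0.7429 MeV², so pc = 0.8619 MeV.
λ = hc/(pc) = 1240 MeV·fm / 0.8619 MeV = 1440 fm.

λ = 1440 fm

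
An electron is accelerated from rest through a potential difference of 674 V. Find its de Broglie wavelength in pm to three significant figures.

λ = 47.2 pm

KE = eV = 1.602 × 10⁻¹⁹ × 674.0 = 1.080 × 10⁻¹⁶ J.
p = √(2mKE) = √(2 × 9.109 × 10⁻³¹ × 1.080 × 10⁻¹⁶) = 1.403 × 10⁻²³ kg·m/s.
λ = h/p = 6.626 × 10⁻³⁴ / 1.403 × 10⁻²³ = 4.72 × 10⁻¹¹ m = 47.2 pm.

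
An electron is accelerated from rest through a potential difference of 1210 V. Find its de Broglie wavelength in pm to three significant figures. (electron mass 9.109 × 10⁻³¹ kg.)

λ = 35.3 pm

KE = eV = 1.602 × 10⁻¹⁹ × 1210 = 1.938 × 10⁻¹⁶ J.
p = √(2mKE) = √(2 × 9.109 × 10⁻³¹ × 1.938 × 10⁻¹⁶) = 1.879 × 10⁻²³ kg·m/s.
λ = h/p = 6.626 × 10⁻³⁴ / 1.879 × 10⁻²³ = 3.53 × 10⁻¹¹ m = 35.3 pm.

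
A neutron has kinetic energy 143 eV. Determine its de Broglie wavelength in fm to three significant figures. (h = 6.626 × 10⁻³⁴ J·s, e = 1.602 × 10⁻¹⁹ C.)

KE = 143 eV = 2.291 × 10⁻¹⁷ J.
p = √(2mKE) = √(2 × 1.675 × 10⁻²⁷ × 2.291 × 10⁻¹⁷) = 2.770 × 10⁻²² kg·m/s.
λ = h/p = 6.626 × 10⁻³⁴ / 2.770 × 10⁻²² = 2.39 × 10⁻¹² m = 2390 fm.

λ = 2390 fm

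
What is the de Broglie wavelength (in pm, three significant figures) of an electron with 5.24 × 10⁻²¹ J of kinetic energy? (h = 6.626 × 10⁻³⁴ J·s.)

p = √(2mKE) = √(2 × 9.109 × 10⁻³¹ × 5.240 × 10⁻²¹) = 9.770 × 10⁻²⁶ kg·m/s.
λ = h/p = 6.626 × 10⁻³⁴ / 9.770 × 10⁻²⁶ = 6.78 × 10⁻⁹ m = 6780 pm.

λ = 6780 pm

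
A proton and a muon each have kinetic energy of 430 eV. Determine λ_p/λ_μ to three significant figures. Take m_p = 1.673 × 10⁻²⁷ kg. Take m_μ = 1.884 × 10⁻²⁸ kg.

λ_p/λ_μ = 0.336

At fixed KE, p = √(2mKE) so λ = h/p ∝ 1/√m.
λ_p/λ_μ = √(m_μ/m_p) = √(1.884 × 10⁻²⁸/1.673 × 10⁻²⁷) = √(0.1126) = 0.336.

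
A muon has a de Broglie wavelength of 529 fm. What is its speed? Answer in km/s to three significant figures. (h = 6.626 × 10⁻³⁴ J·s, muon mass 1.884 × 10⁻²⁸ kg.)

p = h/λ = 6.626 × 10⁻³⁴ / 5.290 × 10⁻¹³ = 1.253 × 10⁻²¹ kg·m/s.
v = p/m = 1.253 × 10⁻²¹ / 1.884 × 10⁻²⁸ = 6.65 × 10⁶ m/s = 6650 km/s.

v = 6650 km/s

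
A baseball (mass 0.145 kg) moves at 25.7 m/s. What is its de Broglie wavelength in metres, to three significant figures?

λ = 1.78 × 10⁻³⁴ m

p = mv = 0.145 × 25.7 = 3.726 kg·m/s.
λ = h/p = 6.626 × 10⁻³⁴ / 3.726 = 1.78 × 10⁻³⁴ m.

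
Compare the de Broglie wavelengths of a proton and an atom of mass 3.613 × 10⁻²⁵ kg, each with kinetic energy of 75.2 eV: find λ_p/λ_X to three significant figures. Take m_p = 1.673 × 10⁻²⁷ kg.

λ_p/λ_X = 14.7

At fixed KE, p = √(2mKE) so λ = h/p ∝ 1/√m.
λ_p/λ_X = √(m_X/m_p) = √(3.613 × 10⁻²⁵/1.673 × 10⁻²⁷) = √(216.0) = 14.7.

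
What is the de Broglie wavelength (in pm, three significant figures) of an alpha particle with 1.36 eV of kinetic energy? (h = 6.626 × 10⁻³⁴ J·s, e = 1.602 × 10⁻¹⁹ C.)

λ = 12.3 pm

KE = 1.36 eV = 2.179 × 10⁻¹⁹ J.
p = √(2mKE) = √(2 × 6.645 × 10⁻²⁷ × 2.179 × 10⁻¹⁹) = 5.381 × 10⁻²³ kg·m/s.
λ = h/p = 6.626 × 10⁻³⁴ / 5.381 × 10⁻²³ = 1.23 × 10⁻¹¹ m = 12.3 pm.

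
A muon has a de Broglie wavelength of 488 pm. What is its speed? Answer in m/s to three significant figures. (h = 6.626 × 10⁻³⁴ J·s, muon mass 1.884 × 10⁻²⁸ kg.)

v = 7210 m/s

p = h/λ = 6.626 × 10⁻³⁴ / 4.880 × 10⁻¹⁰ = 1.358 × 10⁻²⁴ kg·m/s.
v = p/m = 1.358 × 10⁻²⁴ / 1.884 × 10⁻²⁸ = 7.21 × 10³ m/s = 7210 m/s.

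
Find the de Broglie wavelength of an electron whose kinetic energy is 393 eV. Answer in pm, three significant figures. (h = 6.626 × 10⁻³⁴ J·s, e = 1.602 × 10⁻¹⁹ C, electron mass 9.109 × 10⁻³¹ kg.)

KE = 393 eV = 6.296 × 10⁻¹⁷ J.
p = √(2mKE) = √(2 × 9.109 × 10⁻³¹ × 6.296 × 10⁻¹⁷) = 1.071 × 10⁻²³ kg·m/s.
λ = h/p = 6.626 × 10⁻³⁴ / 1.071 × 10⁻²³ = 6.19 × 10⁻¹¹ m = 61.9 pm.

λ = 61.9 pm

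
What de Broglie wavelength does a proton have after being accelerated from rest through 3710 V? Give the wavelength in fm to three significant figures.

λ = 470 fm

KE = eV = 1.602 × 10⁻¹⁹ × 3710 = 5.943 × 10⁻¹⁶ J.
p = √(2mKE) = √(2 × 1.673 × 10⁻²⁷ × 5.943 × 10⁻¹⁶) = 1.410 × 10⁻²¹ kg·m/s.
λ = h/p = 6.626 × 10⁻³⁴ / 1.410 × 10⁻²¹ = 4.70 × 10⁻¹³ m = 470 fm.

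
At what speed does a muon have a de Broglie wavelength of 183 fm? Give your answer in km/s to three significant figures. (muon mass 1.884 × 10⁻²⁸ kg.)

p = h/λ = 6.626 × 10⁻³⁴ / 1.830 × 10⁻¹³ = 3.621 × 10⁻²¹ kg·m/s.
v = p/m = 3.621 × 10⁻²¹ / 1.884 × 10⁻²⁸ = 1.92 × 10⁷ m/s = 1.92 × 10⁴ km/s.

v = 1.92 × 10⁴ km/s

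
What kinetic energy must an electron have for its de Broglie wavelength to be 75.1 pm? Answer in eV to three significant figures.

p = h/λ = 6.626 × 10⁻³⁴ / 7.510 × 10⁻¹¹ = 8.823 × 10⁻²⁴ kg·m/s.
KE = p²/(2m) = (8.823 × 10⁻²⁴)² / (2 × 9.109 × 10⁻³¹) = 4.273 × 10⁻¹⁷ J = 267 eV.

KE = 267 eV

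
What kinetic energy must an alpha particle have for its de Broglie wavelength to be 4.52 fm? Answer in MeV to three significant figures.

p = h/λ = 6.626 × 10⁻³⁴ / 4.520 × 10⁻¹⁵ = 1.466 × 10⁻¹⁹ kg·m/s.
KE = p²/(2m) = (1.466 × 10⁻¹⁹)² / (2 × 6.645 × 10⁻²⁷) = 1.617 × 10⁻¹² J = 10.1 MeV.

KE = 10.1 MeV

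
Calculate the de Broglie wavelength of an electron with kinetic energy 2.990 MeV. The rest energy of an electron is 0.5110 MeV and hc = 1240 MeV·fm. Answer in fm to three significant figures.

λ = 358 fm

Total energy E = KE + m₀c² = 2.990 + 0.5110 = 3.5010 MeV.
(pc)² = E² − (m₀c²)² = (3.5010)² − (0.5110)² = 12.00 MeV², so pc = 3.464 MeV.
λ = hc/(pc) = 1240 MeV·fm / 3.464 MeV = 358 fm.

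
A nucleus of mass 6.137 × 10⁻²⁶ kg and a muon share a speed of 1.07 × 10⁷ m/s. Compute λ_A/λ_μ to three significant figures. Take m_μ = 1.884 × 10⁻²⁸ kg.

λ_A/λ_μ = 3.07 × 10⁻³

At fixed v, p = mv so λ = h/(mv) ∝ 1/m.
λ_A/λ_μ = m_μ/m_A = 1.884 × 10⁻²⁸/6.137 × 10⁻²⁶ = 3.07 × 10⁻³.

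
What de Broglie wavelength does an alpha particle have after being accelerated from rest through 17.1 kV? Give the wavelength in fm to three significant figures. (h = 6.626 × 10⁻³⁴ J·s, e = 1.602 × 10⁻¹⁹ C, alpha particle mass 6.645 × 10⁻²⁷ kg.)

λ = 77.7 fm

KE = 2eV = 2 × 1.602 × 10⁻¹⁹ × 1.710 × 10⁴ = 5.479 × 10⁻¹⁵ J.
p = √(2mKE) = √(2 × 6.645 × 10⁻²⁷ × 5.479 × 10⁻¹⁵) = 8.533 × 10⁻²¹ kg·m/s.
λ = h/p = 6.626 × 10⁻³⁴ / 8.533 × 10⁻²¹ = 7.77 × 10⁻¹⁴ m = 77.7 fm.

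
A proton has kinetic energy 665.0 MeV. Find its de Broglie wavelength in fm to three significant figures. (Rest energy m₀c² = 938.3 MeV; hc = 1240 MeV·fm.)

Total energy E = KE + m₀c² = 665.0 + 938.3 = 1603.3 MeV.
(pc)² = E² − (m₀c²)² = (1603.3)² − (938.3)² = 1.690 × 10⁶ MeV², so pc = 1300 MeV.
λ = hc/(pc) = 1240 MeV·fm / 1300 MeV = 0.954 fm.

λ = 0.954 fm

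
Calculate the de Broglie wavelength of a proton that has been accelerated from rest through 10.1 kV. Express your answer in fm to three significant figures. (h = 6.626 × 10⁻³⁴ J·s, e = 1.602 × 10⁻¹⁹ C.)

λ = 285 fm

KE = eV = 1.602 × 10⁻¹⁹ × 1.010 × 10⁴ = 1.618 × 10⁻¹⁵ J.
p = √(2mKE) = √(2 × 1.673 × 10⁻²⁷ × 1.618 × 10⁻¹⁵) = 2.327 × 10⁻²¹ kg·m/s.
λ = h/p = 6.626 × 10⁻³⁴ / 2.327 × 10⁻²¹ = 2.85 × 10⁻¹³ m = 285 fm.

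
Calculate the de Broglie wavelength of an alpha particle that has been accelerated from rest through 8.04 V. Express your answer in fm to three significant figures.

KE = 2eV = 2 × 1.602 × 10⁻¹⁹ × 8.040 = 2.576 × 10⁻¹⁸ J.
p = √(2mKE) = √(2 × 6.645 × 10⁻²⁷ × 2.576 × 10⁻¹⁸) = 1.850 × 10⁻²² kg·m/s.
λ = h/p = 6.626 × 10⁻³⁴ / 1.850 × 10⁻²² = 3.58 × 10⁻¹² m = 3580 fm.

λ = 3580 fm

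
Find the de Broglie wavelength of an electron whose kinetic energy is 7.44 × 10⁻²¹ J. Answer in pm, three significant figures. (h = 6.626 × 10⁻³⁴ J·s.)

p = √(2mKE) = √(2 × 9.109 × 10⁻³¹ × 7.440 × 10⁻²¹) = 1.164 × 10⁻²⁵ kg·m/s.
λ = h/p = 6.626 × 10⁻³⁴ / 1.164 × 10⁻²⁵ = 5.69 × 10⁻⁹ m = 5690 pm.

λ = 5690 pm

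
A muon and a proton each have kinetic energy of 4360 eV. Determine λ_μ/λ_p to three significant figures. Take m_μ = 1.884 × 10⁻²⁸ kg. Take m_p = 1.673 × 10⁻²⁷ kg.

At fixed KE, p = √(2mKE) so λ = h/p ∝ 1/√m.
λ_μ/λ_p = √(m_p/m_μ) = √(1.673 × 10⁻²⁷/1.884 × 10⁻²⁸) = √(8.880) = 2.98.

λ_μ/λ_p = 2.98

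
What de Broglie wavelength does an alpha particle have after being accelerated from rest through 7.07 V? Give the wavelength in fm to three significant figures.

λ = 3820 fm

KE = 2eV = 2 × 1.602 × 10⁻¹⁹ × 7.070 = 2.265 × 10⁻¹⁸ J.
p = √(2mKE) = √(2 × 6.645 × 10⁻²⁷ × 2.265 × 10⁻¹⁸) = 1.735 × 10⁻²² kg·m/s.
λ = h/p = 6.626 × 10⁻³⁴ / 1.735 × 10⁻²² = 3.82 × 10⁻¹² m = 3820 fm.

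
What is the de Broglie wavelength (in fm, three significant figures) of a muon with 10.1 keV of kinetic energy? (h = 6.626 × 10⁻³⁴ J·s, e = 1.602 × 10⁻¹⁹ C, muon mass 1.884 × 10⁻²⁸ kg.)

KE = 10.1 keV = 1.618 × 10⁻¹⁵ J.
p = √(2mKE) = √(2 × 1.884 × 10⁻²⁸ × 1.618 × 10⁻¹⁵) = 7.808 × 10⁻²² kg·m/s.
λ = h/p = 6.626 × 10⁻³⁴ / 7.808 × 10⁻²² = 8.49 × 10⁻¹³ m = 849 fm.

λ = 849 fm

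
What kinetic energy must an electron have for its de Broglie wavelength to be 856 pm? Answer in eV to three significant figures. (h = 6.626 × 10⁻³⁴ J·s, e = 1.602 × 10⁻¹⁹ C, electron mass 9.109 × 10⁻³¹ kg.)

KE = 2.05 eV

p = h/λ = 6.626 × 10⁻³⁴ / 8.560 × 10⁻¹⁰ = 7.741 × 10⁻²⁵ kg·m/s.
KE = p²/(2m) = (7.741 × 10⁻²⁵)² / (2 × 9.109 × 10⁻³¹) = 3.289 × 10⁻¹⁹ J = 2.05 eV.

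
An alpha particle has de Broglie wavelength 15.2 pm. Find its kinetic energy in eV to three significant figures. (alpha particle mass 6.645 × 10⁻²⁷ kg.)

KE = 0.893 eV

p = h/λ = 6.626 × 10⁻³⁴ / 1.520 × 10⁻¹¹ = 4.359 × 10⁻²³ kg·m/s.
KE = p²/(2m) = (4.359 × 10⁻²³)² / (2 × 6.645 × 10⁻²⁷) = 1.430 × 10⁻¹⁹ J = 0.893 eV.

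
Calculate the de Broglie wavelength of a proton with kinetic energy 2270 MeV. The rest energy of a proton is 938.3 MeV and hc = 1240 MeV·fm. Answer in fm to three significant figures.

Total energy E = KE + m₀c² = 2270 + 938.3 = 3208.3 MeV.
(pc)² = E² − (m₀c²)² = (3208.3)² − (938.3)² = 9.413 × 10⁶ MeV², so pc = 3068 MeV.
λ = hc/(pc) = 1240 MeV·fm / 3068 MeV = 0.404 fm.

λ = 0.404 fm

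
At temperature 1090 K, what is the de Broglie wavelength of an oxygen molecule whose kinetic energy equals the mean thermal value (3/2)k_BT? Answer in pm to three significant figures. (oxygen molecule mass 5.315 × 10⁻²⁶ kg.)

KE = (3/2)k_BT = 1.5 × 1.381 × 10⁻²³ × 1090 = 2.258 × 10⁻²⁰ J.
p = √(2mKE) = √(2 × 5.315 × 10⁻²⁶ × 2.258 × 10⁻²⁰) = 4.899 × 10⁻²³ kg·m/s.
λ = h/p = 1.35 × 10⁻¹¹ m = 13.5 pm.

λ = 13.5 pm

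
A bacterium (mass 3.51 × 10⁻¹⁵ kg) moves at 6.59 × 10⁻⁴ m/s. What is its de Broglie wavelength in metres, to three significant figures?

p = mv = 3.51 × 10⁻¹⁵ × 6.59 × 10⁻⁴ = 2.313 × 10⁻¹⁸ kg·m/s.
λ = h/p = 6.626 × 10⁻³⁴ / 2.313 × 10⁻¹⁸ = 2.86 × 10⁻¹⁶ m.

λ = 2.86 × 10⁻¹⁶ m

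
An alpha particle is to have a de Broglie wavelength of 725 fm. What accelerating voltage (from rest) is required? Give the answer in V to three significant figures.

V = 196 V

p = h/λ = 6.626 × 10⁻³⁴ / 7.250 × 10⁻¹³ = 9.139 × 10⁻²² kg·m/s.
KE = p²/(2m) = 6.285 × 10⁻¹⁷ J.
V = KE/2e = 6.285 × 10⁻¹⁷ / (2 × 1.602 × 10⁻¹⁹) = 196 V.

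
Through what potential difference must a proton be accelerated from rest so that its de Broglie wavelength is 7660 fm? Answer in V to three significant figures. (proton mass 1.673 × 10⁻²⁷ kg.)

p = h/λ = 6.626 × 10⁻³⁴ / 7.660 × 10⁻¹² = 8.650 × 10⁻²³ kg·m/s.
KE = p²/(2m) = 2.236 × 10⁻¹⁸ J.
V = KE/e = 2.236 × 10⁻¹⁸ / (1.602 × 10⁻¹⁹) = 14.0 V.

V = 14.0 V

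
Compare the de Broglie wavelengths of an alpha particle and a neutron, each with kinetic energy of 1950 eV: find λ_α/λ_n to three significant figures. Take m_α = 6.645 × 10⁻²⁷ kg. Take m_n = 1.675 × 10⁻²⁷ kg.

λ_α/λ_n = 0.502

At fixed KE, p = √(2mKE) so λ = h/p ∝ 1/√m.
λ_α/λ_n = √(m_n/m_α) = √(1.675 × 10⁻²⁷/6.645 × 10⁻²⁷) = √(0.2521) = 0.502.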